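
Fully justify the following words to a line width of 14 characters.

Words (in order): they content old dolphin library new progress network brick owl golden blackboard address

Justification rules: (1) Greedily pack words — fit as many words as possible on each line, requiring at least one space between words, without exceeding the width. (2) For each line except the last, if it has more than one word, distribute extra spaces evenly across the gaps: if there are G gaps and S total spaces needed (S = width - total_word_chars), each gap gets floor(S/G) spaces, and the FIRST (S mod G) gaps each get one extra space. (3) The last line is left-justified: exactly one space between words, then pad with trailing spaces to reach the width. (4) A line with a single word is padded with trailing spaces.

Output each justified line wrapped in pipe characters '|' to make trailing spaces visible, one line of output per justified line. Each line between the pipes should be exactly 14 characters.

Answer: |they   content|
|old    dolphin|
|library    new|
|progress      |
|network  brick|
|owl     golden|
|blackboard    |
|address       |

Derivation:
Line 1: ['they', 'content'] (min_width=12, slack=2)
Line 2: ['old', 'dolphin'] (min_width=11, slack=3)
Line 3: ['library', 'new'] (min_width=11, slack=3)
Line 4: ['progress'] (min_width=8, slack=6)
Line 5: ['network', 'brick'] (min_width=13, slack=1)
Line 6: ['owl', 'golden'] (min_width=10, slack=4)
Line 7: ['blackboard'] (min_width=10, slack=4)
Line 8: ['address'] (min_width=7, slack=7)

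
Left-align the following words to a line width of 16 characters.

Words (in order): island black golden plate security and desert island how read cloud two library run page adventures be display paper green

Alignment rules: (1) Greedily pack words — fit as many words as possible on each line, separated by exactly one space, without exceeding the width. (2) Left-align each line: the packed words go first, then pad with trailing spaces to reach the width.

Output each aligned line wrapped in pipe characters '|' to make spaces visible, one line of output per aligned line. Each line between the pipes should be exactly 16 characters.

Answer: |island black    |
|golden plate    |
|security and    |
|desert island   |
|how read cloud  |
|two library run |
|page adventures |
|be display paper|
|green           |

Derivation:
Line 1: ['island', 'black'] (min_width=12, slack=4)
Line 2: ['golden', 'plate'] (min_width=12, slack=4)
Line 3: ['security', 'and'] (min_width=12, slack=4)
Line 4: ['desert', 'island'] (min_width=13, slack=3)
Line 5: ['how', 'read', 'cloud'] (min_width=14, slack=2)
Line 6: ['two', 'library', 'run'] (min_width=15, slack=1)
Line 7: ['page', 'adventures'] (min_width=15, slack=1)
Line 8: ['be', 'display', 'paper'] (min_width=16, slack=0)
Line 9: ['green'] (min_width=5, slack=11)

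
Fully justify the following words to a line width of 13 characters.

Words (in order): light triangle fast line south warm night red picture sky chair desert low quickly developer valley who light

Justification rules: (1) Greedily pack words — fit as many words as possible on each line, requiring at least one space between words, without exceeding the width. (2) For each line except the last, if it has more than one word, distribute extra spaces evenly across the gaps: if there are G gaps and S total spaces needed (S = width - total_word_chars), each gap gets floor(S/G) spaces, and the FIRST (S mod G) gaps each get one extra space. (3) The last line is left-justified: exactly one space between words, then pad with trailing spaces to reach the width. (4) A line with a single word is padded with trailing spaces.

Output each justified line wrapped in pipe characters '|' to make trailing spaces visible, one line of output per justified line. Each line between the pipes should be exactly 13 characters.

Answer: |light        |
|triangle fast|
|line    south|
|warm    night|
|red   picture|
|sky     chair|
|desert    low|
|quickly      |
|developer    |
|valley    who|
|light        |

Derivation:
Line 1: ['light'] (min_width=5, slack=8)
Line 2: ['triangle', 'fast'] (min_width=13, slack=0)
Line 3: ['line', 'south'] (min_width=10, slack=3)
Line 4: ['warm', 'night'] (min_width=10, slack=3)
Line 5: ['red', 'picture'] (min_width=11, slack=2)
Line 6: ['sky', 'chair'] (min_width=9, slack=4)
Line 7: ['desert', 'low'] (min_width=10, slack=3)
Line 8: ['quickly'] (min_width=7, slack=6)
Line 9: ['developer'] (min_width=9, slack=4)
Line 10: ['valley', 'who'] (min_width=10, slack=3)
Line 11: ['light'] (min_width=5, slack=8)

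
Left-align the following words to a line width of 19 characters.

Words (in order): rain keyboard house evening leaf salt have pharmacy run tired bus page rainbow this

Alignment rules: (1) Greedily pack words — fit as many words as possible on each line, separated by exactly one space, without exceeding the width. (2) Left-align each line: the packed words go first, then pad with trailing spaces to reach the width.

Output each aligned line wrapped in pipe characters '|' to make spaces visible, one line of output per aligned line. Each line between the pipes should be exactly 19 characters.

Line 1: ['rain', 'keyboard', 'house'] (min_width=19, slack=0)
Line 2: ['evening', 'leaf', 'salt'] (min_width=17, slack=2)
Line 3: ['have', 'pharmacy', 'run'] (min_width=17, slack=2)
Line 4: ['tired', 'bus', 'page'] (min_width=14, slack=5)
Line 5: ['rainbow', 'this'] (min_width=12, slack=7)

Answer: |rain keyboard house|
|evening leaf salt  |
|have pharmacy run  |
|tired bus page     |
|rainbow this       |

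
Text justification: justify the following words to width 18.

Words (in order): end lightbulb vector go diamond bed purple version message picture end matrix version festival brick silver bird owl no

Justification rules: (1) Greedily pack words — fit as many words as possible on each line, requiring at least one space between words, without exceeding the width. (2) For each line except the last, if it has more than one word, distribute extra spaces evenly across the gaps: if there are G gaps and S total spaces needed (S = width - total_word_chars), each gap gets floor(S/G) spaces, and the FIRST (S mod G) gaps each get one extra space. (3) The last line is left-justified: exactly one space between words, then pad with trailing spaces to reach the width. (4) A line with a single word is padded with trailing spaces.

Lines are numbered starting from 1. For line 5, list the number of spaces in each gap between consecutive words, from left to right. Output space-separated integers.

Line 1: ['end', 'lightbulb'] (min_width=13, slack=5)
Line 2: ['vector', 'go', 'diamond'] (min_width=17, slack=1)
Line 3: ['bed', 'purple', 'version'] (min_width=18, slack=0)
Line 4: ['message', 'picture'] (min_width=15, slack=3)
Line 5: ['end', 'matrix', 'version'] (min_width=18, slack=0)
Line 6: ['festival', 'brick'] (min_width=14, slack=4)
Line 7: ['silver', 'bird', 'owl', 'no'] (min_width=18, slack=0)

Answer: 1 1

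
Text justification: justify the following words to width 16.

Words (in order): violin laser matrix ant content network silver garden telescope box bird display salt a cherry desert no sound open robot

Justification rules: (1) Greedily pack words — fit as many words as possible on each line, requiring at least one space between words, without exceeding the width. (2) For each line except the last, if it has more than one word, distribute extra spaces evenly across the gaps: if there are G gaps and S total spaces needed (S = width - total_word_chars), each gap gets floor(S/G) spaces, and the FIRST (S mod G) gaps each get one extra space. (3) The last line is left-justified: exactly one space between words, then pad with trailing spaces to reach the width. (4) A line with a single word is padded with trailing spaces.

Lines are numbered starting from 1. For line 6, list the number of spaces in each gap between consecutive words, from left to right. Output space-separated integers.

Answer: 5

Derivation:
Line 1: ['violin', 'laser'] (min_width=12, slack=4)
Line 2: ['matrix', 'ant'] (min_width=10, slack=6)
Line 3: ['content', 'network'] (min_width=15, slack=1)
Line 4: ['silver', 'garden'] (min_width=13, slack=3)
Line 5: ['telescope', 'box'] (min_width=13, slack=3)
Line 6: ['bird', 'display'] (min_width=12, slack=4)
Line 7: ['salt', 'a', 'cherry'] (min_width=13, slack=3)
Line 8: ['desert', 'no', 'sound'] (min_width=15, slack=1)
Line 9: ['open', 'robot'] (min_width=10, slack=6)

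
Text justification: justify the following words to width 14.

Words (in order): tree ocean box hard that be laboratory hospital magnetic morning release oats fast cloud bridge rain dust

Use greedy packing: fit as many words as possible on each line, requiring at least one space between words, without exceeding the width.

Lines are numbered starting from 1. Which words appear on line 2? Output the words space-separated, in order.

Answer: hard that be

Derivation:
Line 1: ['tree', 'ocean', 'box'] (min_width=14, slack=0)
Line 2: ['hard', 'that', 'be'] (min_width=12, slack=2)
Line 3: ['laboratory'] (min_width=10, slack=4)
Line 4: ['hospital'] (min_width=8, slack=6)
Line 5: ['magnetic'] (min_width=8, slack=6)
Line 6: ['morning'] (min_width=7, slack=7)
Line 7: ['release', 'oats'] (min_width=12, slack=2)
Line 8: ['fast', 'cloud'] (min_width=10, slack=4)
Line 9: ['bridge', 'rain'] (min_width=11, slack=3)
Line 10: ['dust'] (min_width=4, slack=10)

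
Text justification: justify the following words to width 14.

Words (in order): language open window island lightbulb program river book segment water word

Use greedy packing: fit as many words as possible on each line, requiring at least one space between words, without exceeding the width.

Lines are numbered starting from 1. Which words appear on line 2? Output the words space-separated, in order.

Answer: window island

Derivation:
Line 1: ['language', 'open'] (min_width=13, slack=1)
Line 2: ['window', 'island'] (min_width=13, slack=1)
Line 3: ['lightbulb'] (min_width=9, slack=5)
Line 4: ['program', 'river'] (min_width=13, slack=1)
Line 5: ['book', 'segment'] (min_width=12, slack=2)
Line 6: ['water', 'word'] (min_width=10, slack=4)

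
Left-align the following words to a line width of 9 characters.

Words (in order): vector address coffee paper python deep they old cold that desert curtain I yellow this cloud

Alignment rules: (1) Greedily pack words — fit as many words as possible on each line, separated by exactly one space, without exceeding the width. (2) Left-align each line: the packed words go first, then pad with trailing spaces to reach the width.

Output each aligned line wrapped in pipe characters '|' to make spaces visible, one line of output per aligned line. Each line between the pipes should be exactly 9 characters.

Line 1: ['vector'] (min_width=6, slack=3)
Line 2: ['address'] (min_width=7, slack=2)
Line 3: ['coffee'] (min_width=6, slack=3)
Line 4: ['paper'] (min_width=5, slack=4)
Line 5: ['python'] (min_width=6, slack=3)
Line 6: ['deep', 'they'] (min_width=9, slack=0)
Line 7: ['old', 'cold'] (min_width=8, slack=1)
Line 8: ['that'] (min_width=4, slack=5)
Line 9: ['desert'] (min_width=6, slack=3)
Line 10: ['curtain', 'I'] (min_width=9, slack=0)
Line 11: ['yellow'] (min_width=6, slack=3)
Line 12: ['this'] (min_width=4, slack=5)
Line 13: ['cloud'] (min_width=5, slack=4)

Answer: |vector   |
|address  |
|coffee   |
|paper    |
|python   |
|deep they|
|old cold |
|that     |
|desert   |
|curtain I|
|yellow   |
|this     |
|cloud    |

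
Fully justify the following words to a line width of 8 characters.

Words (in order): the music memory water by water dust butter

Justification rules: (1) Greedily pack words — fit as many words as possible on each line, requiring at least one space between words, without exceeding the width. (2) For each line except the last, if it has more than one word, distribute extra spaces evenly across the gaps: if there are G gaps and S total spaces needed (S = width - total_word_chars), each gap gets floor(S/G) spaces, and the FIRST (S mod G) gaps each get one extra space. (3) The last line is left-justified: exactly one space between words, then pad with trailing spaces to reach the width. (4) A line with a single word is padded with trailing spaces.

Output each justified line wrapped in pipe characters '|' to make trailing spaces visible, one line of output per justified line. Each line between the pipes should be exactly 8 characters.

Line 1: ['the'] (min_width=3, slack=5)
Line 2: ['music'] (min_width=5, slack=3)
Line 3: ['memory'] (min_width=6, slack=2)
Line 4: ['water', 'by'] (min_width=8, slack=0)
Line 5: ['water'] (min_width=5, slack=3)
Line 6: ['dust'] (min_width=4, slack=4)
Line 7: ['butter'] (min_width=6, slack=2)

Answer: |the     |
|music   |
|memory  |
|water by|
|water   |
|dust    |
|butter  |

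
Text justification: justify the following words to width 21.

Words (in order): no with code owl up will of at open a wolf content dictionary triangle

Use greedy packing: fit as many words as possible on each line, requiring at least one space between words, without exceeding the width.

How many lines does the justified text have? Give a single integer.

Answer: 4

Derivation:
Line 1: ['no', 'with', 'code', 'owl', 'up'] (min_width=19, slack=2)
Line 2: ['will', 'of', 'at', 'open', 'a'] (min_width=17, slack=4)
Line 3: ['wolf', 'content'] (min_width=12, slack=9)
Line 4: ['dictionary', 'triangle'] (min_width=19, slack=2)
Total lines: 4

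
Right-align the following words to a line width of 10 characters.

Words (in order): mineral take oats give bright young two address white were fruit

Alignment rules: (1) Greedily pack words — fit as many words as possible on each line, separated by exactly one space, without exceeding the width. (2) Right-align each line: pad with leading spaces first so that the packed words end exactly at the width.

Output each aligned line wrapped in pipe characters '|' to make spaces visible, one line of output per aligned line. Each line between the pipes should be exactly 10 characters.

Line 1: ['mineral'] (min_width=7, slack=3)
Line 2: ['take', 'oats'] (min_width=9, slack=1)
Line 3: ['give'] (min_width=4, slack=6)
Line 4: ['bright'] (min_width=6, slack=4)
Line 5: ['young', 'two'] (min_width=9, slack=1)
Line 6: ['address'] (min_width=7, slack=3)
Line 7: ['white', 'were'] (min_width=10, slack=0)
Line 8: ['fruit'] (min_width=5, slack=5)

Answer: |   mineral|
| take oats|
|      give|
|    bright|
| young two|
|   address|
|white were|
|     fruit|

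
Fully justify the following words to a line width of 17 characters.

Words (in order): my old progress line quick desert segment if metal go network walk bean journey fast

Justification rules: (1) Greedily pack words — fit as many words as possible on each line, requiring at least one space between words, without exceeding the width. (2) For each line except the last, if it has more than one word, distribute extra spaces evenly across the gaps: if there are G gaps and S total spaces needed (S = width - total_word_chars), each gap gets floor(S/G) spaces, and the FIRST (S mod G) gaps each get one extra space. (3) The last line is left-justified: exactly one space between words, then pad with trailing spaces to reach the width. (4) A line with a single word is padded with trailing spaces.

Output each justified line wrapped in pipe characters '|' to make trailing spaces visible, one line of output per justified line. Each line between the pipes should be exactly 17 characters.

Answer: |my  old  progress|
|line quick desert|
|segment  if metal|
|go  network  walk|
|bean journey fast|

Derivation:
Line 1: ['my', 'old', 'progress'] (min_width=15, slack=2)
Line 2: ['line', 'quick', 'desert'] (min_width=17, slack=0)
Line 3: ['segment', 'if', 'metal'] (min_width=16, slack=1)
Line 4: ['go', 'network', 'walk'] (min_width=15, slack=2)
Line 5: ['bean', 'journey', 'fast'] (min_width=17, slack=0)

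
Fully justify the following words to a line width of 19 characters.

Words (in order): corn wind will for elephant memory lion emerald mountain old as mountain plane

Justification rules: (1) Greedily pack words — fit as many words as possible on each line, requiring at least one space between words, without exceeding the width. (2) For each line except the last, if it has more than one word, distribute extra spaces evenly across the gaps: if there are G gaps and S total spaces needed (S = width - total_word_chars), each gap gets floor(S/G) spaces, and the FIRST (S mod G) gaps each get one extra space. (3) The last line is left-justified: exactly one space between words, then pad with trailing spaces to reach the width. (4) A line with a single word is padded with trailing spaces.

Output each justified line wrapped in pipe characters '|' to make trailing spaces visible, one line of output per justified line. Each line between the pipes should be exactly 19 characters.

Answer: |corn  wind will for|
|elephant     memory|
|lion        emerald|
|mountain   old   as|
|mountain plane     |

Derivation:
Line 1: ['corn', 'wind', 'will', 'for'] (min_width=18, slack=1)
Line 2: ['elephant', 'memory'] (min_width=15, slack=4)
Line 3: ['lion', 'emerald'] (min_width=12, slack=7)
Line 4: ['mountain', 'old', 'as'] (min_width=15, slack=4)
Line 5: ['mountain', 'plane'] (min_width=14, slack=5)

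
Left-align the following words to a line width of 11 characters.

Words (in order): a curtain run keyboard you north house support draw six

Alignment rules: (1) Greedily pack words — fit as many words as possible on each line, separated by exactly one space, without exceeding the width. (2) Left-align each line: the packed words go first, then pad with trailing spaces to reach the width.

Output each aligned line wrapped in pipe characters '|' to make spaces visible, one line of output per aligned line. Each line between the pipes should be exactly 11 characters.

Answer: |a curtain  |
|run        |
|keyboard   |
|you north  |
|house      |
|support    |
|draw six   |

Derivation:
Line 1: ['a', 'curtain'] (min_width=9, slack=2)
Line 2: ['run'] (min_width=3, slack=8)
Line 3: ['keyboard'] (min_width=8, slack=3)
Line 4: ['you', 'north'] (min_width=9, slack=2)
Line 5: ['house'] (min_width=5, slack=6)
Line 6: ['support'] (min_width=7, slack=4)
Line 7: ['draw', 'six'] (min_width=8, slack=3)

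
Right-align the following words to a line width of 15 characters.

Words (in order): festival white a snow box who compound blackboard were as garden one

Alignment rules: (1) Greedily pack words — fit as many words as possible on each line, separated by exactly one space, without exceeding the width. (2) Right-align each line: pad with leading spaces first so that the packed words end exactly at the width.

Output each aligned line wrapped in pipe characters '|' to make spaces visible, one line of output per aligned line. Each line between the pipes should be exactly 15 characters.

Answer: | festival white|
| a snow box who|
|       compound|
|blackboard were|
|  as garden one|

Derivation:
Line 1: ['festival', 'white'] (min_width=14, slack=1)
Line 2: ['a', 'snow', 'box', 'who'] (min_width=14, slack=1)
Line 3: ['compound'] (min_width=8, slack=7)
Line 4: ['blackboard', 'were'] (min_width=15, slack=0)
Line 5: ['as', 'garden', 'one'] (min_width=13, slack=2)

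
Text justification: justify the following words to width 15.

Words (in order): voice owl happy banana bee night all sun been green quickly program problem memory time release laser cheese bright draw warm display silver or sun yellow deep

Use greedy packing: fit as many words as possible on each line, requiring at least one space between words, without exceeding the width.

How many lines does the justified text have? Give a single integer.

Answer: 12

Derivation:
Line 1: ['voice', 'owl', 'happy'] (min_width=15, slack=0)
Line 2: ['banana', 'bee'] (min_width=10, slack=5)
Line 3: ['night', 'all', 'sun'] (min_width=13, slack=2)
Line 4: ['been', 'green'] (min_width=10, slack=5)
Line 5: ['quickly', 'program'] (min_width=15, slack=0)
Line 6: ['problem', 'memory'] (min_width=14, slack=1)
Line 7: ['time', 'release'] (min_width=12, slack=3)
Line 8: ['laser', 'cheese'] (min_width=12, slack=3)
Line 9: ['bright', 'draw'] (min_width=11, slack=4)
Line 10: ['warm', 'display'] (min_width=12, slack=3)
Line 11: ['silver', 'or', 'sun'] (min_width=13, slack=2)
Line 12: ['yellow', 'deep'] (min_width=11, slack=4)
Total lines: 12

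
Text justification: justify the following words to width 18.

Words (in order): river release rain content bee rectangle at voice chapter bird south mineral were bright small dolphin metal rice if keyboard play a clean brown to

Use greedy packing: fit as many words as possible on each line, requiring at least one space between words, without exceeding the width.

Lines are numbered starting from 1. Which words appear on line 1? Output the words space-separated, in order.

Line 1: ['river', 'release', 'rain'] (min_width=18, slack=0)
Line 2: ['content', 'bee'] (min_width=11, slack=7)
Line 3: ['rectangle', 'at', 'voice'] (min_width=18, slack=0)
Line 4: ['chapter', 'bird', 'south'] (min_width=18, slack=0)
Line 5: ['mineral', 'were'] (min_width=12, slack=6)
Line 6: ['bright', 'small'] (min_width=12, slack=6)
Line 7: ['dolphin', 'metal', 'rice'] (min_width=18, slack=0)
Line 8: ['if', 'keyboard', 'play', 'a'] (min_width=18, slack=0)
Line 9: ['clean', 'brown', 'to'] (min_width=14, slack=4)

Answer: river release rain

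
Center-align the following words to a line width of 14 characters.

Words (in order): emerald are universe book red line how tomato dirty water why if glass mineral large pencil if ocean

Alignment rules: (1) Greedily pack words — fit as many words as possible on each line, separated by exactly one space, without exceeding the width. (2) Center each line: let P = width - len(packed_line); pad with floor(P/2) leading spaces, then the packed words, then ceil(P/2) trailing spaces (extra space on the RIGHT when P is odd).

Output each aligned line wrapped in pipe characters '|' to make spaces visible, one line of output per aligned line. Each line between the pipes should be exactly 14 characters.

Line 1: ['emerald', 'are'] (min_width=11, slack=3)
Line 2: ['universe', 'book'] (min_width=13, slack=1)
Line 3: ['red', 'line', 'how'] (min_width=12, slack=2)
Line 4: ['tomato', 'dirty'] (min_width=12, slack=2)
Line 5: ['water', 'why', 'if'] (min_width=12, slack=2)
Line 6: ['glass', 'mineral'] (min_width=13, slack=1)
Line 7: ['large', 'pencil'] (min_width=12, slack=2)
Line 8: ['if', 'ocean'] (min_width=8, slack=6)

Answer: | emerald are  |
|universe book |
| red line how |
| tomato dirty |
| water why if |
|glass mineral |
| large pencil |
|   if ocean   |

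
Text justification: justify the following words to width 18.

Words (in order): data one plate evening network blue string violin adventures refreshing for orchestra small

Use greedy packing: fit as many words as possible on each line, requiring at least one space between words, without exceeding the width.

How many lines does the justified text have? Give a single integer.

Line 1: ['data', 'one', 'plate'] (min_width=14, slack=4)
Line 2: ['evening', 'network'] (min_width=15, slack=3)
Line 3: ['blue', 'string', 'violin'] (min_width=18, slack=0)
Line 4: ['adventures'] (min_width=10, slack=8)
Line 5: ['refreshing', 'for'] (min_width=14, slack=4)
Line 6: ['orchestra', 'small'] (min_width=15, slack=3)
Total lines: 6

Answer: 6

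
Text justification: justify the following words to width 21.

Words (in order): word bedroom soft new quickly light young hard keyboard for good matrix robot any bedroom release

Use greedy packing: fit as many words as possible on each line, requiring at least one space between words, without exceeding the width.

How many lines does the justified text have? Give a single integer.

Line 1: ['word', 'bedroom', 'soft', 'new'] (min_width=21, slack=0)
Line 2: ['quickly', 'light', 'young'] (min_width=19, slack=2)
Line 3: ['hard', 'keyboard', 'for'] (min_width=17, slack=4)
Line 4: ['good', 'matrix', 'robot', 'any'] (min_width=21, slack=0)
Line 5: ['bedroom', 'release'] (min_width=15, slack=6)
Total lines: 5

Answer: 5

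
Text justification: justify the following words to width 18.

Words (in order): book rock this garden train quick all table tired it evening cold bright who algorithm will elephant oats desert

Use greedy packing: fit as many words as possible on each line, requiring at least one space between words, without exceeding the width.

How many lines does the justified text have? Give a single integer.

Line 1: ['book', 'rock', 'this'] (min_width=14, slack=4)
Line 2: ['garden', 'train', 'quick'] (min_width=18, slack=0)
Line 3: ['all', 'table', 'tired', 'it'] (min_width=18, slack=0)
Line 4: ['evening', 'cold'] (min_width=12, slack=6)
Line 5: ['bright', 'who'] (min_width=10, slack=8)
Line 6: ['algorithm', 'will'] (min_width=14, slack=4)
Line 7: ['elephant', 'oats'] (min_width=13, slack=5)
Line 8: ['desert'] (min_width=6, slack=12)
Total lines: 8

Answer: 8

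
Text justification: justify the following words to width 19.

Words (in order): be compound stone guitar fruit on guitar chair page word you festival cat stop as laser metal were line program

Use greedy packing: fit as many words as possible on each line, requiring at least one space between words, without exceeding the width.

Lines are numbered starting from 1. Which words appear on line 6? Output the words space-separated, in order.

Answer: metal were line

Derivation:
Line 1: ['be', 'compound', 'stone'] (min_width=17, slack=2)
Line 2: ['guitar', 'fruit', 'on'] (min_width=15, slack=4)
Line 3: ['guitar', 'chair', 'page'] (min_width=17, slack=2)
Line 4: ['word', 'you', 'festival'] (min_width=17, slack=2)
Line 5: ['cat', 'stop', 'as', 'laser'] (min_width=17, slack=2)
Line 6: ['metal', 'were', 'line'] (min_width=15, slack=4)
Line 7: ['program'] (min_width=7, slack=12)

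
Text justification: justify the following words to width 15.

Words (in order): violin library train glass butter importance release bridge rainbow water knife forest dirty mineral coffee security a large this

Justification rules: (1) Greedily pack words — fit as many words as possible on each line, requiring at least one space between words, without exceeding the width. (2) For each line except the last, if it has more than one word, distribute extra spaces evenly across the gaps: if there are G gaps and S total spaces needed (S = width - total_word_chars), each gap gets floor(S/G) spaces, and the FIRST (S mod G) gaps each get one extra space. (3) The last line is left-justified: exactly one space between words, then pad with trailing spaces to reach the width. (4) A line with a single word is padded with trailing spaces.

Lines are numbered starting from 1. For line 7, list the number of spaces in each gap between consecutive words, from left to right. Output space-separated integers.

Answer: 4

Derivation:
Line 1: ['violin', 'library'] (min_width=14, slack=1)
Line 2: ['train', 'glass'] (min_width=11, slack=4)
Line 3: ['butter'] (min_width=6, slack=9)
Line 4: ['importance'] (min_width=10, slack=5)
Line 5: ['release', 'bridge'] (min_width=14, slack=1)
Line 6: ['rainbow', 'water'] (min_width=13, slack=2)
Line 7: ['knife', 'forest'] (min_width=12, slack=3)
Line 8: ['dirty', 'mineral'] (min_width=13, slack=2)
Line 9: ['coffee', 'security'] (min_width=15, slack=0)
Line 10: ['a', 'large', 'this'] (min_width=12, slack=3)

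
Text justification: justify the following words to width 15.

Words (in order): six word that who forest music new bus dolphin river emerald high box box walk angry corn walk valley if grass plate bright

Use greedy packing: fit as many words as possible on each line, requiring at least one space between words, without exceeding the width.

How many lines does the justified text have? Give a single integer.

Line 1: ['six', 'word', 'that'] (min_width=13, slack=2)
Line 2: ['who', 'forest'] (min_width=10, slack=5)
Line 3: ['music', 'new', 'bus'] (min_width=13, slack=2)
Line 4: ['dolphin', 'river'] (min_width=13, slack=2)
Line 5: ['emerald', 'high'] (min_width=12, slack=3)
Line 6: ['box', 'box', 'walk'] (min_width=12, slack=3)
Line 7: ['angry', 'corn', 'walk'] (min_width=15, slack=0)
Line 8: ['valley', 'if', 'grass'] (min_width=15, slack=0)
Line 9: ['plate', 'bright'] (min_width=12, slack=3)
Total lines: 9

Answer: 9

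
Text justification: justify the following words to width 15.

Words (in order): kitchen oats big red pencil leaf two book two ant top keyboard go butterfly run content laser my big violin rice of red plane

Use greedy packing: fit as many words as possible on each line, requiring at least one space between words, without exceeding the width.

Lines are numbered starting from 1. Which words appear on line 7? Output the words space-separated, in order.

Line 1: ['kitchen', 'oats'] (min_width=12, slack=3)
Line 2: ['big', 'red', 'pencil'] (min_width=14, slack=1)
Line 3: ['leaf', 'two', 'book'] (min_width=13, slack=2)
Line 4: ['two', 'ant', 'top'] (min_width=11, slack=4)
Line 5: ['keyboard', 'go'] (min_width=11, slack=4)
Line 6: ['butterfly', 'run'] (min_width=13, slack=2)
Line 7: ['content', 'laser'] (min_width=13, slack=2)
Line 8: ['my', 'big', 'violin'] (min_width=13, slack=2)
Line 9: ['rice', 'of', 'red'] (min_width=11, slack=4)
Line 10: ['plane'] (min_width=5, slack=10)

Answer: content laser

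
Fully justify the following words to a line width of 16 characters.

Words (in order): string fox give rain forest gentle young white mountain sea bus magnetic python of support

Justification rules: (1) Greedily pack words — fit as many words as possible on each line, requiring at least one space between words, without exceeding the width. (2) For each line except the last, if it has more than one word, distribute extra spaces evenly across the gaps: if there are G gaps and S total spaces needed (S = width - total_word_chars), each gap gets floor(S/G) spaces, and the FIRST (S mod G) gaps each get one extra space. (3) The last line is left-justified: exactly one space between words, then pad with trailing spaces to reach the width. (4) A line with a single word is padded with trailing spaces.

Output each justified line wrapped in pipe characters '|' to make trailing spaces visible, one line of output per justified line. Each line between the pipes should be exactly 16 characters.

Line 1: ['string', 'fox', 'give'] (min_width=15, slack=1)
Line 2: ['rain', 'forest'] (min_width=11, slack=5)
Line 3: ['gentle', 'young'] (min_width=12, slack=4)
Line 4: ['white', 'mountain'] (min_width=14, slack=2)
Line 5: ['sea', 'bus', 'magnetic'] (min_width=16, slack=0)
Line 6: ['python', 'of'] (min_width=9, slack=7)
Line 7: ['support'] (min_width=7, slack=9)

Answer: |string  fox give|
|rain      forest|
|gentle     young|
|white   mountain|
|sea bus magnetic|
|python        of|
|support         |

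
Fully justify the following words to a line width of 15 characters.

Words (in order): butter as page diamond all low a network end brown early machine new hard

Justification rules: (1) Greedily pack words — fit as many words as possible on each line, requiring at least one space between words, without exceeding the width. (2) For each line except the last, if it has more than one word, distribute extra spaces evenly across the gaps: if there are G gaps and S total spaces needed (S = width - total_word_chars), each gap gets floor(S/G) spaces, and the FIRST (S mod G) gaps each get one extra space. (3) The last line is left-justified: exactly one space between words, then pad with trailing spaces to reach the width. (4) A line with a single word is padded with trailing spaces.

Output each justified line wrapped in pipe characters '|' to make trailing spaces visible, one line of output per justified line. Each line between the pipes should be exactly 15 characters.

Line 1: ['butter', 'as', 'page'] (min_width=14, slack=1)
Line 2: ['diamond', 'all', 'low'] (min_width=15, slack=0)
Line 3: ['a', 'network', 'end'] (min_width=13, slack=2)
Line 4: ['brown', 'early'] (min_width=11, slack=4)
Line 5: ['machine', 'new'] (min_width=11, slack=4)
Line 6: ['hard'] (min_width=4, slack=11)

Answer: |butter  as page|
|diamond all low|
|a  network  end|
|brown     early|
|machine     new|
|hard           |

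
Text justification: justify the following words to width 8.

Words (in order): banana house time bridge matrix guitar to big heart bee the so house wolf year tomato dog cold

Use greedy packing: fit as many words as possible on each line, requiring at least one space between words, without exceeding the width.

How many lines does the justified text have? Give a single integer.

Answer: 14

Derivation:
Line 1: ['banana'] (min_width=6, slack=2)
Line 2: ['house'] (min_width=5, slack=3)
Line 3: ['time'] (min_width=4, slack=4)
Line 4: ['bridge'] (min_width=6, slack=2)
Line 5: ['matrix'] (min_width=6, slack=2)
Line 6: ['guitar'] (min_width=6, slack=2)
Line 7: ['to', 'big'] (min_width=6, slack=2)
Line 8: ['heart'] (min_width=5, slack=3)
Line 9: ['bee', 'the'] (min_width=7, slack=1)
Line 10: ['so', 'house'] (min_width=8, slack=0)
Line 11: ['wolf'] (min_width=4, slack=4)
Line 12: ['year'] (min_width=4, slack=4)
Line 13: ['tomato'] (min_width=6, slack=2)
Line 14: ['dog', 'cold'] (min_width=8, slack=0)
Total lines: 14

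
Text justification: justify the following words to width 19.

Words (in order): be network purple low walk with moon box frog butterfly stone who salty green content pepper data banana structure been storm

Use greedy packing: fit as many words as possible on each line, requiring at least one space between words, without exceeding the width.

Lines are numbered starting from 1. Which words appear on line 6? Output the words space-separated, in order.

Line 1: ['be', 'network', 'purple'] (min_width=17, slack=2)
Line 2: ['low', 'walk', 'with', 'moon'] (min_width=18, slack=1)
Line 3: ['box', 'frog', 'butterfly'] (min_width=18, slack=1)
Line 4: ['stone', 'who', 'salty'] (min_width=15, slack=4)
Line 5: ['green', 'content'] (min_width=13, slack=6)
Line 6: ['pepper', 'data', 'banana'] (min_width=18, slack=1)
Line 7: ['structure', 'been'] (min_width=14, slack=5)
Line 8: ['storm'] (min_width=5, slack=14)

Answer: pepper data banana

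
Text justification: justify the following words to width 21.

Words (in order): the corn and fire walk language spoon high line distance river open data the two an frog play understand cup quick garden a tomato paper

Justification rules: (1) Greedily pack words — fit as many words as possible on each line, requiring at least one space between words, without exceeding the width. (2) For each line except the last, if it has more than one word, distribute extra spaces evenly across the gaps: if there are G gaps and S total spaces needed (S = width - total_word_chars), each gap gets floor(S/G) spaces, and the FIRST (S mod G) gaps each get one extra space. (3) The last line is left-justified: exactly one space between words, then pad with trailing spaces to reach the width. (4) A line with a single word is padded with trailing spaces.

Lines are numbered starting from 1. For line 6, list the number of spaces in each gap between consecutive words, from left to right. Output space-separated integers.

Line 1: ['the', 'corn', 'and', 'fire'] (min_width=17, slack=4)
Line 2: ['walk', 'language', 'spoon'] (min_width=19, slack=2)
Line 3: ['high', 'line', 'distance'] (min_width=18, slack=3)
Line 4: ['river', 'open', 'data', 'the'] (min_width=19, slack=2)
Line 5: ['two', 'an', 'frog', 'play'] (min_width=16, slack=5)
Line 6: ['understand', 'cup', 'quick'] (min_width=20, slack=1)
Line 7: ['garden', 'a', 'tomato', 'paper'] (min_width=21, slack=0)

Answer: 2 1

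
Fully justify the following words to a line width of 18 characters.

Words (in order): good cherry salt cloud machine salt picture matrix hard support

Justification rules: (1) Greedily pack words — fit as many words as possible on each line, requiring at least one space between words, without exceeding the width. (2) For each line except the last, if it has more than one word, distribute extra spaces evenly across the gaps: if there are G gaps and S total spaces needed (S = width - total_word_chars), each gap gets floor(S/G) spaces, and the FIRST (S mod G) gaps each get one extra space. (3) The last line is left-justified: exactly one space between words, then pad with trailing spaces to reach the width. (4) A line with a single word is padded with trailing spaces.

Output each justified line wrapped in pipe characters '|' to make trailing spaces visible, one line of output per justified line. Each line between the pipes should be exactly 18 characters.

Line 1: ['good', 'cherry', 'salt'] (min_width=16, slack=2)
Line 2: ['cloud', 'machine', 'salt'] (min_width=18, slack=0)
Line 3: ['picture', 'matrix'] (min_width=14, slack=4)
Line 4: ['hard', 'support'] (min_width=12, slack=6)

Answer: |good  cherry  salt|
|cloud machine salt|
|picture     matrix|
|hard support      |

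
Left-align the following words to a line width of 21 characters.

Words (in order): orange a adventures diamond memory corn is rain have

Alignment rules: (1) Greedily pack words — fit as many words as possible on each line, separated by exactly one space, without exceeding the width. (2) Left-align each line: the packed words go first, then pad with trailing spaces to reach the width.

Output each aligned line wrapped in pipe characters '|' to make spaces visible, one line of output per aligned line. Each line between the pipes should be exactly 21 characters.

Answer: |orange a adventures  |
|diamond memory corn  |
|is rain have         |

Derivation:
Line 1: ['orange', 'a', 'adventures'] (min_width=19, slack=2)
Line 2: ['diamond', 'memory', 'corn'] (min_width=19, slack=2)
Line 3: ['is', 'rain', 'have'] (min_width=12, slack=9)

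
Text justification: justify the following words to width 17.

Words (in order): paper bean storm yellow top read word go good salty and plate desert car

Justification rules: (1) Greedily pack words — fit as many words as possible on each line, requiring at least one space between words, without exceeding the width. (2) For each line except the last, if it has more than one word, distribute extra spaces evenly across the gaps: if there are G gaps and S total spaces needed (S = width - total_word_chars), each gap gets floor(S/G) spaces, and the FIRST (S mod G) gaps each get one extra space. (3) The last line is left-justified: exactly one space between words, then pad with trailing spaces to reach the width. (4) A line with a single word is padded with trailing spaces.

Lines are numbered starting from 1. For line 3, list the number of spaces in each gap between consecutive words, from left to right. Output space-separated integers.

Line 1: ['paper', 'bean', 'storm'] (min_width=16, slack=1)
Line 2: ['yellow', 'top', 'read'] (min_width=15, slack=2)
Line 3: ['word', 'go', 'good'] (min_width=12, slack=5)
Line 4: ['salty', 'and', 'plate'] (min_width=15, slack=2)
Line 5: ['desert', 'car'] (min_width=10, slack=7)

Answer: 4 3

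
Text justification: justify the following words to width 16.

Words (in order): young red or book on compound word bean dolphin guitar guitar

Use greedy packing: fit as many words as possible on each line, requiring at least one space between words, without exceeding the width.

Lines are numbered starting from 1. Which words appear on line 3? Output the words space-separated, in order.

Answer: word bean

Derivation:
Line 1: ['young', 'red', 'or'] (min_width=12, slack=4)
Line 2: ['book', 'on', 'compound'] (min_width=16, slack=0)
Line 3: ['word', 'bean'] (min_width=9, slack=7)
Line 4: ['dolphin', 'guitar'] (min_width=14, slack=2)
Line 5: ['guitar'] (min_width=6, slack=10)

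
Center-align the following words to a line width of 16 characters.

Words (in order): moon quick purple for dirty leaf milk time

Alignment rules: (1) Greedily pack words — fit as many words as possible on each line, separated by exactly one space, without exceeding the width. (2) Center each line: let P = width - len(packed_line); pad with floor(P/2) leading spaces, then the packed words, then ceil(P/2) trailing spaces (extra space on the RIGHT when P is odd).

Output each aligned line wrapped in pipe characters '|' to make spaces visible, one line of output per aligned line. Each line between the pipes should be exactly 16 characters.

Line 1: ['moon', 'quick'] (min_width=10, slack=6)
Line 2: ['purple', 'for', 'dirty'] (min_width=16, slack=0)
Line 3: ['leaf', 'milk', 'time'] (min_width=14, slack=2)

Answer: |   moon quick   |
|purple for dirty|
| leaf milk time |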